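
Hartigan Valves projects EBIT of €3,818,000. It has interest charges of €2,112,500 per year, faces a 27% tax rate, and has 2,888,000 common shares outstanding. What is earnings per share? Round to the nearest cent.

Pre-tax income = €3,818,000 − €2,112,500.00 = €1,705,500.00.
After tax at 27%: net income = €1,705,500.00 × 0.73 = €1,245,015.00.
EPS = €1,245,015.00 ÷ 2,888,000 = €0.43.

€0.43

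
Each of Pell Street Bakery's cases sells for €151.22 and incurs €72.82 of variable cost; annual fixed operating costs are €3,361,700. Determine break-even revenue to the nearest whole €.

€6,484,136

CM per unit = €151.22 − €72.82 = €78.40; CM ratio = €78.40 / €151.22 = 0.5184.
Break-even sales = FC ÷ CM ratio = €3,361,700 × €151.22 / €78.40 = €6,484,136.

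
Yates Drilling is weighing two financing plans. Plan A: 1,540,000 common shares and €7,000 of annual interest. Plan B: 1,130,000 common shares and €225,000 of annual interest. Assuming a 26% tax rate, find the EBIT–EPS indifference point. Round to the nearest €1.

€825,829

At indifference, (EBIT − 7,000)(1 − t)/1,540,000 = (EBIT − 225,000)(1 − t)/1,130,000.
Cancelling (1 − t) and cross-multiplying: 1,130,000·(EBIT − 7,000) = 1,540,000·(EBIT − 225,000).
Solving, EBIT = (225,000·1,540,000 − 7,000·1,130,000) / (1,540,000 − 1,130,000) = 338,590,000,000 / 410,000 = 825,829.27.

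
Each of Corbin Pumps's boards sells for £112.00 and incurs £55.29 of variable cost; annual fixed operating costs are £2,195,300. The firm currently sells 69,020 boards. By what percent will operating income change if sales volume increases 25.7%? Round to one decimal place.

+58.5%

Total contribution margin = 69,020 × £56.71 = £3,914,124.20.
EBIT = £3,914,124.20 − £2,195,300 = £1,718,824.20.
DOL = contribution ÷ EBIT = £3,914,124.20 ÷ £1,718,824.20 = 2.2772.
%ΔEBIT = DOL × %ΔSales = 2.2772 × +25.7% = +58.5%.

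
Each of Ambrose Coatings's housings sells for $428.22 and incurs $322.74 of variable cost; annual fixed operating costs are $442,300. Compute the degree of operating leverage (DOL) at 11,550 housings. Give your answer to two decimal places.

Contribution at this volume is 11,550 × $105.48 = $1,218,294.00.
Operating income = contribution − fixed costs = $1,218,294.00 − $442,300 = $775,994.00.
So DOL = total CM / EBIT = $1,218,294.00 / $775,994.00 = 1.5700.

1.57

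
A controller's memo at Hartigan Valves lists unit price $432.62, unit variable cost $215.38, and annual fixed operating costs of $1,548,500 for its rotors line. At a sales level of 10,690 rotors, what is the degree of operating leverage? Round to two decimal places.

3.00

At 10,690 units, contribution = 10,690 × $217.24 = $2,322,295.60.
EBIT = $2,322,295.60 − $1,548,500 = $773,795.60.
Degree of operating leverage = $2,322,295.60 / $773,795.60 = 3.0012.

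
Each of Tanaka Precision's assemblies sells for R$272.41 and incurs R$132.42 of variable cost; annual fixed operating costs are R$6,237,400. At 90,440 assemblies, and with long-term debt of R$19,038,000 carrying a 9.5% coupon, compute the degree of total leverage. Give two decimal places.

Total contribution margin = 90,440 × R$139.99 = R$12,660,695.60.
EBIT = R$12,660,695.60 − R$6,237,400 = R$6,423,295.60. Interest = R$1,808,610.00, so EBIT − I = R$4,614,685.60.
DCL = contribution ÷ (EBIT − I) = R$12,660,695.60 ÷ R$4,614,685.60 = 2.7436.

2.74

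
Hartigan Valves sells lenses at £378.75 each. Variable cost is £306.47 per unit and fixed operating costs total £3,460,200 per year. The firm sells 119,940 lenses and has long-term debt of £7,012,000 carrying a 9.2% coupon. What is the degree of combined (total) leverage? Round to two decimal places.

Contribution at this volume is 119,940 × £72.28 = £8,669,263.20.
Operating income = contribution − fixed costs = £8,669,263.20 − £3,460,200 = £5,209,063.20. Interest = £645,104.00, so EBIT − I = £4,563,959.20.
DCL = contribution ÷ (EBIT − I) = £8,669,263.20 ÷ £4,563,959.20 = 1.8995.

1.90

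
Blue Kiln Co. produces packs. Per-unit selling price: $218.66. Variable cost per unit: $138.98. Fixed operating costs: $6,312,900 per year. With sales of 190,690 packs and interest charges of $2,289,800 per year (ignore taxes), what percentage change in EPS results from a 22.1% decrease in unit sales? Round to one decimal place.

At 190,690 units, contribution = 190,690 × $79.68 = $15,194,179.20.
EBIT = $15,194,179.20 − $6,312,900 = $8,881,279.20.
Interest = $2,289,800.00, so EBIT − I = $6,591,479.20.
Degree of combined leverage = contribution ÷ (EBIT − I) = $15,194,179.20 ÷ $6,591,479.20 = 2.3051.
%ΔEPS = DCL × %ΔSales = 2.3051 × -22.1% = -50.9%.

-50.9%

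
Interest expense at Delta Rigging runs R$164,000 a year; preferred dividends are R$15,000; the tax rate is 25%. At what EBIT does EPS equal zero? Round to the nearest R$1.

R$184,000

Grossing the preferred dividend up to pre-tax terms: R$15,000 / (1 − 0.25) = R$20,000.00.
EPS = 0 when EBIT covers interest plus the pre-tax preferred burden: R$164,000 + R$20,000.00 = R$184,000.00.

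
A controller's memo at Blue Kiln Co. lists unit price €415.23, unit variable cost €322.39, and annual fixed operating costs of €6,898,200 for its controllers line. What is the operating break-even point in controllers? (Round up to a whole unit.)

74,303 controllers

Each unit contributes €415.23 − €322.39 = €92.84.
Break-even volume = fixed costs ÷ CM per unit = €6,898,200 ÷ €92.84 = 74,302.02, so 74,303 controllers.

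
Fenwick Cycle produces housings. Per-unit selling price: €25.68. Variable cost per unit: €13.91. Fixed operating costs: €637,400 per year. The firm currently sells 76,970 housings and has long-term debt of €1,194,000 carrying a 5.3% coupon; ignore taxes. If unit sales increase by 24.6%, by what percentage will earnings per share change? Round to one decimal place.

At 76,970 units, contribution = 76,970 × €11.77 = €905,936.90.
EBIT = €905,936.90 − €637,400 = €268,536.90.
After interest of €63,282.00, pre-tax earnings = €205,254.90.
Degree of combined leverage = contribution ÷ (EBIT − I) = €905,936.90 ÷ €205,254.90 = 4.4137.
%ΔEPS = DCL × %ΔSales = 4.4137 × +24.6% = +108.6%.

+108.6%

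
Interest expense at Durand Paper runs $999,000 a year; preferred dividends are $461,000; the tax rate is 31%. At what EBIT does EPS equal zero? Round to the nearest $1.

$1,667,116

Grossing the preferred dividend up to pre-tax terms: $461,000 / (1 − 0.31) = $668,115.94.
Financial break-even EBIT = interest + D_p ÷ (1 − t) = $999,000 + $668,115.94 = $1,667,115.94.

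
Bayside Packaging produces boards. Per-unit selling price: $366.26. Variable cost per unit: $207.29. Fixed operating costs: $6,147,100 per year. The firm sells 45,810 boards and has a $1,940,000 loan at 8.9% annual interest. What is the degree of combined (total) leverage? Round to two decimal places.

Total contribution margin = 45,810 × $158.97 = $7,282,415.70.
Operating income = contribution − fixed costs = $7,282,415.70 − $6,147,100 = $1,135,315.70. Interest = $172,660.00, so EBIT − I = $962,655.70.
Degree of total leverage = total CM / (EBIT − interest) = $7,282,415.70 / $962,655.70 = 7.5649.

7.56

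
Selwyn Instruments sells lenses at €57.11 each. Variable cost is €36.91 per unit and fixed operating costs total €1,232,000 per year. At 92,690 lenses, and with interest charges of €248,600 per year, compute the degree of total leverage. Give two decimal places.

At 92,690 units, contribution = 92,690 × €20.20 = €1,872,338.00.
Subtracting fixed costs: EBIT = €1,872,338.00 − €1,232,000 = €640,338.00. Interest = €248,600.00.
DOL = €1,872,338.00 ÷ €640,338.00 = 2.9240; DFL = €640,338.00 ÷ €391,738.00 = 1.6346.
Combined leverage = 2.9240 × 1.6346 = 4.7796.

4.78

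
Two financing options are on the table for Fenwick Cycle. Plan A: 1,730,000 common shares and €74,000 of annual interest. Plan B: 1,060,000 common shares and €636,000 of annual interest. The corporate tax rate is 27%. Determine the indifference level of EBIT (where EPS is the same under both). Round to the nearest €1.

€1,525,134

Set EPS_A = EPS_B: (EBIT − €74,000)(1 − 0.27) ÷ 1,730,000 = (EBIT − €636,000)(1 − 0.27) ÷ 1,060,000.
Cancelling (1 − t) and cross-multiplying: 1,060,000·(EBIT − 74,000) = 1,730,000·(EBIT − 636,000).
EBIT × (1,730,000 − 1,060,000) = 636,000 × 1,730,000 − 74,000 × 1,060,000 = 1,021,840,000,000, so EBIT = 1,021,840,000,000 ÷ 670,000 = 1,525,134.33.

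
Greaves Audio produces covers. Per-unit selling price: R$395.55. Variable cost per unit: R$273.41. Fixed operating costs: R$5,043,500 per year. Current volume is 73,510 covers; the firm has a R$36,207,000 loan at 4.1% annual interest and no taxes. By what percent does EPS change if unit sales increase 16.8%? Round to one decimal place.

+61.6%

Total contribution margin = 73,510 × R$122.14 = R$8,978,511.40.
Subtracting fixed costs: EBIT = R$8,978,511.40 − R$5,043,500 = R$3,935,011.40.
Interest = R$1,484,487.00, so EBIT − I = R$2,450,524.40.
DCL = total CM / (EBIT − I) = R$8,978,511.40 / R$2,450,524.40 = 3.6639.
%ΔEPS = DCL × %ΔSales = 3.6639 × +16.8% = +61.6%.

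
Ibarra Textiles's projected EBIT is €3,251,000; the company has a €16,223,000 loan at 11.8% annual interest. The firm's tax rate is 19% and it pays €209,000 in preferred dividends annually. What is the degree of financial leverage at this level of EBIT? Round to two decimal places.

Interest = €1,914,314.00.
Pre-tax preferred-dividend burden = €209,000 ÷ (1 − 0.19) = €258,024.69.
DFL = EBIT ÷ [EBIT − I − D_p/(1−t)] = €3,251,000 ÷ [€3,251,000 − €1,914,314.00 − €258,024.69] = €3,251,000 ÷ €1,078,661.31 = 3.0139.

3.01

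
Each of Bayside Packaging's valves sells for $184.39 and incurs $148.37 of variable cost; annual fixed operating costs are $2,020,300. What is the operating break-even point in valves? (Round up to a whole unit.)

Each unit contributes $184.39 − $148.37 = $36.02.
Break-even Q = $2,020,300 / $36.02 = 56,088.28 → 56,089 valves.

56,089 valves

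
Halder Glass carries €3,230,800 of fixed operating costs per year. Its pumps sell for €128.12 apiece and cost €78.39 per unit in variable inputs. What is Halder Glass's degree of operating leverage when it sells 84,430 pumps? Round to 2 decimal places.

Contribution at this volume is 84,430 × €49.73 = €4,198,703.90.
Subtracting fixed costs: EBIT = €4,198,703.90 − €3,230,800 = €967,903.90.
So DOL = total CM / EBIT = €4,198,703.90 / €967,903.90 = 4.3379.

4.34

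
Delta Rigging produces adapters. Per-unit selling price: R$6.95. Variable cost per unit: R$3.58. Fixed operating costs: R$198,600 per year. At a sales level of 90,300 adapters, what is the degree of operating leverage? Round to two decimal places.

Total contribution margin = 90,300 × R$3.37 = R$304,311.00.
Subtracting fixed costs: EBIT = R$304,311.00 − R$198,600 = R$105,711.00.
DOL = contribution ÷ EBIT = R$304,311.00 ÷ R$105,711.00 = 2.8787.

2.88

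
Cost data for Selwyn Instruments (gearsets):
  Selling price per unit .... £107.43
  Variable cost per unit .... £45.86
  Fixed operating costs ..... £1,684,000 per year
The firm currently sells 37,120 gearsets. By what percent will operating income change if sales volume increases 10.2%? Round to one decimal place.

Total contribution margin = 37,120 × £61.57 = £2,285,478.40.
EBIT = £2,285,478.40 − £1,684,000 = £601,478.40.
DOL = contribution ÷ EBIT = £2,285,478.40 ÷ £601,478.40 = 3.7998.
Operating income changes by 3.7998 × +10.2% = +38.8%.

+38.8%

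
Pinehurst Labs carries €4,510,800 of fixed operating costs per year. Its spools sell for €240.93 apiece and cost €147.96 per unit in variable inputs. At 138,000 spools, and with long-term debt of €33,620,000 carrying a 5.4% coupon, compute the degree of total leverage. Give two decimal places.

Total contribution margin = 138,000 × €92.97 = €12,829,860.00.
Operating income = contribution − fixed costs = €12,829,860.00 − €4,510,800 = €8,319,060.00. Interest = €1,815,480.00.
DOL = €12,829,860.00 ÷ €8,319,060.00 = 1.5422; DFL = €8,319,060.00 ÷ €6,503,580.00 = 1.2792.
Combined leverage = 1.5422 × 1.2792 = 1.9728.

1.97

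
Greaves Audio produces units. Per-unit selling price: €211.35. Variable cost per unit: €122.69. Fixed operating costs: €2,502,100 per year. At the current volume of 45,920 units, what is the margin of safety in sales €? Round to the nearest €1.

€3,740,621

Contribution margin per unit = €211.35 − €122.69 = €88.66. Break-even units = €2,502,100 ÷ €88.66 = 28,221.29; break-even revenue = 28,221.29 × €211.35 = €5,964,570.66.
Current sales = 45,920 × €211.35 = €9,705,192.00.
Margin of safety = €9,705,192.00 − €5,964,570.66 = €3,740,621.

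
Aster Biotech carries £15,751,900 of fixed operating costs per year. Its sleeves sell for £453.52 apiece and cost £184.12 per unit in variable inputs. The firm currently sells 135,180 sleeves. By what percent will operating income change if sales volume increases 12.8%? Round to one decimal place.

+22.6%

At 135,180 units, contribution = 135,180 × £269.40 = £36,417,492.00.
EBIT = £36,417,492.00 − £15,751,900 = £20,665,592.00.
So DOL = total CM / EBIT = £36,417,492.00 / £20,665,592.00 = 1.7622.
So EBIT moves 1.7622 × (+12.8%) = +22.6%.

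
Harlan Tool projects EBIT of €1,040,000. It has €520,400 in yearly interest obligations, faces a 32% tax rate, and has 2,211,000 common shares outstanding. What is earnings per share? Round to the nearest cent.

€0.16

Interest = €520,400.00, so EBT = €1,040,000 − €520,400.00 = €519,600.00.
Net income = €519,600.00 × (1 − 0.32) = €353,328.00.
EPS = €353,328.00 ÷ 2,211,000 = €0.16.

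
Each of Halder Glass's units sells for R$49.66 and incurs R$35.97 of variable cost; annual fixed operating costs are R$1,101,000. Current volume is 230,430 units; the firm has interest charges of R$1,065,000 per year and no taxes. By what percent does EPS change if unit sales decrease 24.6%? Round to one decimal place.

At 230,430 units, contribution = 230,430 × R$13.69 = R$3,154,586.70.
EBIT = R$3,154,586.70 − R$1,101,000 = R$2,053,586.70.
Interest = R$1,065,000.00, so EBIT − I = R$988,586.70.
Degree of combined leverage = contribution ÷ (EBIT − I) = R$3,154,586.70 ÷ R$988,586.70 = 3.1910.
EPS therefore changes by 3.1910 × (-24.6%) = -78.5%.

-78.5%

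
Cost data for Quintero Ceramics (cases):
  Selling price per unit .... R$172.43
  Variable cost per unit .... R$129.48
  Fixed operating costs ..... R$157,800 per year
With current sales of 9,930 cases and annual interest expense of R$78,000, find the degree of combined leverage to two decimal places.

Contribution at this volume is 9,930 × R$42.95 = R$426,493.50.
Operating income = contribution − fixed costs = R$426,493.50 − R$157,800 = R$268,693.50. Interest = R$78,000.00, so EBIT − I = R$190,693.50.
Degree of total leverage = total CM / (EBIT − interest) = R$426,493.50 / R$190,693.50 = 2.2365.

2.24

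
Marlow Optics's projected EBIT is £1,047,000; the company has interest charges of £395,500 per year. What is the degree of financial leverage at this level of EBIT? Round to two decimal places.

Interest = £395,500.00.
Degree of financial leverage = EBIT / (EBIT − interest) = £1,047,000 / £651,500.00 = 1.6071.

1.61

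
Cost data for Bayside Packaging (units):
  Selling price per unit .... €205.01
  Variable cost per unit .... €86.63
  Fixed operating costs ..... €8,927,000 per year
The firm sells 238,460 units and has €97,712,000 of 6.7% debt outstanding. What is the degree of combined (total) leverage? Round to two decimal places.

Total contribution margin = 238,460 × €118.38 = €28,228,894.80.
Operating income = contribution − fixed costs = €28,228,894.80 − €8,927,000 = €19,301,894.80. Interest = €6,546,704.00, so EBIT − I = €12,755,190.80.
Degree of total leverage = total CM / (EBIT − interest) = €28,228,894.80 / €12,755,190.80 = 2.2131.

2.21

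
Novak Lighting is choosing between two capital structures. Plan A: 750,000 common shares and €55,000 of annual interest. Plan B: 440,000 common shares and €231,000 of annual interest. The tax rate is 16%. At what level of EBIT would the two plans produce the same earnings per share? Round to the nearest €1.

At indifference, (EBIT − 55,000)(1 − t)/750,000 = (EBIT − 231,000)(1 − t)/440,000.
The (1 − t) factor cancels: (EBIT − 55,000) × 440,000 = (EBIT − 231,000) × 750,000.
EBIT × (750,000 − 440,000) = 231,000 × 750,000 − 55,000 × 440,000 = 149,050,000,000, so EBIT = 149,050,000,000 ÷ 310,000 = 480,806.45.

€480,806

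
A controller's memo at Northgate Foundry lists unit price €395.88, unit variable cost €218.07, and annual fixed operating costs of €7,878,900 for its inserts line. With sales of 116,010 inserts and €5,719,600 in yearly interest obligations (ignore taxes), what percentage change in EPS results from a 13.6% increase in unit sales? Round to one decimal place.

At 116,010 units, contribution = 116,010 × €177.81 = €20,627,738.10.
Subtracting fixed costs: EBIT = €20,627,738.10 − €7,878,900 = €12,748,838.10.
After interest of €5,719,600.00, pre-tax earnings = €7,029,238.10.
Degree of combined leverage = contribution ÷ (EBIT − I) = €20,627,738.10 ÷ €7,029,238.10 = 2.9346.
%ΔEPS = DCL × %ΔSales = 2.9346 × +13.6% = +39.9%.

+39.9%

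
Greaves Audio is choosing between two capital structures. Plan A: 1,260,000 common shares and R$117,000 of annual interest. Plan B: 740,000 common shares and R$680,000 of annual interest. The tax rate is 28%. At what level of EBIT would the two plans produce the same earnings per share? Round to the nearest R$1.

R$1,481,192

At indifference, (EBIT − 117,000)(1 − t)/1,260,000 = (EBIT − 680,000)(1 − t)/740,000.
Cancelling (1 − t) and cross-multiplying: 740,000·(EBIT − 117,000) = 1,260,000·(EBIT − 680,000).
Solving, EBIT = (680,000·1,260,000 − 117,000·740,000) / (1,260,000 − 740,000) = 770,220,000,000 / 520,000 = 1,481,192.31.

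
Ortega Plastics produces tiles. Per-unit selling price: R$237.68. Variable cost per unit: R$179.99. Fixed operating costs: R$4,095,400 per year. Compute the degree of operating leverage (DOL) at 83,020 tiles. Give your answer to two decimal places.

At 83,020 units, contribution = 83,020 × R$57.69 = R$4,789,423.80.
Operating income = contribution − fixed costs = R$4,789,423.80 − R$4,095,400 = R$694,023.80.
Degree of operating leverage = R$4,789,423.80 / R$694,023.80 = 6.9010.

6.90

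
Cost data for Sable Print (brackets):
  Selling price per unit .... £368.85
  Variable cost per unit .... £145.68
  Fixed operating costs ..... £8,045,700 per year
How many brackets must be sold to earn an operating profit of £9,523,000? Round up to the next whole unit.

Each unit contributes £368.85 − £145.68 = £223.17.
Units = (FC + target) / CM = (£8,045,700 + £9,523,000) / £223.17 = 78,723.39, so 78,724 brackets.

78,724 brackets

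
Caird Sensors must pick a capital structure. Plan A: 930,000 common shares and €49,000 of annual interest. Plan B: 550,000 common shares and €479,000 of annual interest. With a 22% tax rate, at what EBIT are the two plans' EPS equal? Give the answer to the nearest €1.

€1,101,368

At indifference, (EBIT − 49,000)(1 − t)/930,000 = (EBIT − 479,000)(1 − t)/550,000.
The (1 − t) factor cancels: (EBIT − 49,000) × 550,000 = (EBIT − 479,000) × 930,000.
Solving, EBIT = (479,000·930,000 − 49,000·550,000) / (930,000 − 550,000) = 418,520,000,000 / 380,000 = 1,101,368.42.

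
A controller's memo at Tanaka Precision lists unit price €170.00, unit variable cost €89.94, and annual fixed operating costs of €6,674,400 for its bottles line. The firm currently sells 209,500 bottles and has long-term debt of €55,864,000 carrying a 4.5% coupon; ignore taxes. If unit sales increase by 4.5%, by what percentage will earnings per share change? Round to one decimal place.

Total contribution margin = 209,500 × €80.06 = €16,772,570.00.
Subtracting fixed costs: EBIT = €16,772,570.00 − €6,674,400 = €10,098,170.00.
Interest = €2,513,880.00, so EBIT − I = €7,584,290.00.
Degree of combined leverage = contribution ÷ (EBIT − I) = €16,772,570.00 ÷ €7,584,290.00 = 2.2115.
EPS therefore changes by 2.2115 × (+4.5%) = +10.0%.

+10.0%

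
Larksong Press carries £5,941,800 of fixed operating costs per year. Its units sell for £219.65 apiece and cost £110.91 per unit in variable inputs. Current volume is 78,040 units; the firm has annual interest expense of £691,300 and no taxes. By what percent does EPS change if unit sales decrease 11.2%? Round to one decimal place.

At 78,040 units, contribution = 78,040 × £108.74 = £8,486,069.60.
Operating income = contribution − fixed costs = £8,486,069.60 − £5,941,800 = £2,544,269.60.
Interest = £691,300.00, so EBIT − I = £1,852,969.60.
DCL = total CM / (EBIT − I) = £8,486,069.60 / £1,852,969.60 = 4.5797.
%ΔEPS = DCL × %ΔSales = 4.5797 × -11.2% = -51.3%.

-51.3%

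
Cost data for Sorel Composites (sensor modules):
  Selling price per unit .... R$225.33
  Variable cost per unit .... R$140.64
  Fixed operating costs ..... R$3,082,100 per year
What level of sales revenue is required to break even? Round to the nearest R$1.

CM per unit = R$225.33 − R$140.64 = R$84.69; CM ratio = R$84.69 / R$225.33 = 0.3758.
Break-even sales = FC ÷ CM ratio = R$3,082,100 × R$225.33 / R$84.69 = R$8,200,373.

R$8,200,373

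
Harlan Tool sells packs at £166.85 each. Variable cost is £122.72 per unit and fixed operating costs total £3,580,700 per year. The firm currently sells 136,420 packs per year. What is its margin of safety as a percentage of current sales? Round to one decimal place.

40.5%

Contribution margin per unit = £166.85 − £122.72 = £44.13. Break-even units = £3,580,700 ÷ £44.13 = 81,139.81; break-even revenue = 81,139.81 × £166.85 = £13,538,178.00.
Current sales = 136,420 × £166.85 = £22,761,677.00.
Margin of safety = (£22,761,677.00 − £13,538,178.00) ÷ £22,761,677.00 = 40.5%.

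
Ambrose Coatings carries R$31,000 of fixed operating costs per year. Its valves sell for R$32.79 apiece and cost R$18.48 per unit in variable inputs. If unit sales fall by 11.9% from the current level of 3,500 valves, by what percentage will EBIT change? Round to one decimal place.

-31.2%

Contribution at this volume is 3,500 × R$14.31 = R$50,085.00.
Operating income = contribution − fixed costs = R$50,085.00 − R$31,000 = R$19,085.00.
So DOL = total CM / EBIT = R$50,085.00 / R$19,085.00 = 2.6243.
Operating income changes by 2.6243 × -11.9% = -31.2%.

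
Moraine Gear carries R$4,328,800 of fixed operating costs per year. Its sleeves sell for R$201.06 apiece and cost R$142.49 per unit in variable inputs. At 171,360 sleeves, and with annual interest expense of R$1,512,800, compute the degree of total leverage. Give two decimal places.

Contribution at this volume is 171,360 × R$58.57 = R$10,036,555.20.
EBIT = R$10,036,555.20 − R$4,328,800 = R$5,707,755.20. Interest = R$1,512,800.00, so EBIT − I = R$4,194,955.20.
DCL = contribution ÷ (EBIT − I) = R$10,036,555.20 ÷ R$4,194,955.20 = 2.3925.

2.39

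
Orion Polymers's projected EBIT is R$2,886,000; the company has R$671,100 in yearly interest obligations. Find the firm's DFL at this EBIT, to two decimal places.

Annual interest charges come to R$671,100.00.
Degree of financial leverage = EBIT / (EBIT − interest) = R$2,886,000 / R$2,214,900.00 = 1.3030.

1.30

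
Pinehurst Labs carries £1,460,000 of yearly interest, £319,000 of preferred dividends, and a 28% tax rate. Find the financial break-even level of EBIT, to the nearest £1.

£1,903,056

Grossing the preferred dividend up to pre-tax terms: £319,000 / (1 − 0.28) = £443,055.56.
Financial break-even EBIT = interest + D_p ÷ (1 − t) = £1,460,000 + £443,055.56 = £1,903,055.56.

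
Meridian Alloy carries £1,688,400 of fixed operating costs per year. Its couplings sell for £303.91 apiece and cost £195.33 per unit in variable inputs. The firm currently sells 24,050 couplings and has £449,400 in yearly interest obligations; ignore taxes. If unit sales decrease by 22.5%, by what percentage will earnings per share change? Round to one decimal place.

Contribution at this volume is 24,050 × £108.58 = £2,611,349.00.
Subtracting fixed costs: EBIT = £2,611,349.00 − £1,688,400 = £922,949.00.
After interest of £449,400.00, pre-tax earnings = £473,549.00.
DCL = total CM / (EBIT − I) = £2,611,349.00 / £473,549.00 = 5.5144.
%ΔEPS = DCL × %ΔSales = 5.5144 × -22.5% = -124.1%.

-124.1%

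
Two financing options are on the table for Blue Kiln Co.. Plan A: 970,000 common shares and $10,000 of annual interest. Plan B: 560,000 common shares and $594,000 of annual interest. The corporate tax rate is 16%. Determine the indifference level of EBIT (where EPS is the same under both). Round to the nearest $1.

At indifference, (EBIT − 10,000)(1 − t)/970,000 = (EBIT − 594,000)(1 − t)/560,000.
Cancelling (1 − t) and cross-multiplying: 560,000·(EBIT − 10,000) = 970,000·(EBIT − 594,000).
EBIT × (970,000 − 560,000) = 594,000 × 970,000 − 10,000 × 560,000 = 570,580,000,000, so EBIT = 570,580,000,000 ÷ 410,000 = 1,391,658.54.

$1,391,659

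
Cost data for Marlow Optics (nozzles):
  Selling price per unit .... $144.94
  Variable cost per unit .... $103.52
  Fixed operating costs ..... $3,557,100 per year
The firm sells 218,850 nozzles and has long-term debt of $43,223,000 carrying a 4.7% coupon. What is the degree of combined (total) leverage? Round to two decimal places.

2.61

Total contribution margin = 218,850 × $41.42 = $9,064,767.00.
Operating income = contribution − fixed costs = $9,064,767.00 − $3,557,100 = $5,507,667.00. Interest = $2,031,481.00, so EBIT − I = $3,476,186.00.
DCL = contribution ÷ (EBIT − I) = $9,064,767.00 ÷ $3,476,186.00 = 2.6077.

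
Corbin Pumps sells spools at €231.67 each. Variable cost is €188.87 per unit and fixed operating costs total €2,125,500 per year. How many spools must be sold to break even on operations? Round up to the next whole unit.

49,662 spools

Contribution margin per unit = €231.67 − €188.87 = €42.80.
Break-even Q = €2,125,500 / €42.80 = 49,661.21 → 49,662 spools.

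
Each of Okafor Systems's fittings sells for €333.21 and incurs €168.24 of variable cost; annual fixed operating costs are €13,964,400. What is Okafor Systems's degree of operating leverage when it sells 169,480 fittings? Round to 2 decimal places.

At 169,480 units, contribution = 169,480 × €164.97 = €27,959,115.60.
Operating income = contribution − fixed costs = €27,959,115.60 − €13,964,400 = €13,994,715.60.
Degree of operating leverage = €27,959,115.60 / €13,994,715.60 = 1.9978.

2.00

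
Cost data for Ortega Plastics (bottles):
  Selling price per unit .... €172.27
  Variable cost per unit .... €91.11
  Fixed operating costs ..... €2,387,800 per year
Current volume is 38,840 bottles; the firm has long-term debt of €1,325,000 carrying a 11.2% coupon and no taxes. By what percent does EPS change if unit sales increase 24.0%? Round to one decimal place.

Contribution at this volume is 38,840 × €81.16 = €3,152,254.40.
Subtracting fixed costs: EBIT = €3,152,254.40 − €2,387,800 = €764,454.40.
After interest of €148,400.00, pre-tax earnings = €616,054.40.
Degree of combined leverage = contribution ÷ (EBIT − I) = €3,152,254.40 ÷ €616,054.40 = 5.1168.
%ΔEPS = DCL × %ΔSales = 5.1168 × +24.0% = +122.8%.

+122.8%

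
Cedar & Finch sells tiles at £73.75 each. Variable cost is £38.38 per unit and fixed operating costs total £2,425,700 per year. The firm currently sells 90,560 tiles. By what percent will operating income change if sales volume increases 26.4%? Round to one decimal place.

+108.8%

At 90,560 units, contribution = 90,560 × £35.37 = £3,203,107.20.
Subtracting fixed costs: EBIT = £3,203,107.20 − £2,425,700 = £777,407.20.
So DOL = total CM / EBIT = £3,203,107.20 / £777,407.20 = 4.1202.
%ΔEBIT = DOL × %ΔSales = 4.1202 × +26.4% = +108.8%.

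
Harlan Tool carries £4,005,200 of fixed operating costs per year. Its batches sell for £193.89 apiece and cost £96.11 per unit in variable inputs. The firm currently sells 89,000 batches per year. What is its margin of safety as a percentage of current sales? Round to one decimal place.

Unit CM = price − variable cost = £193.89 − £96.11 = £97.78. Break-even units = £4,005,200 ÷ £97.78 = 40,961.34; break-even revenue = 40,961.34 × £193.89 = £7,941,994.56.
Current sales = 89,000 × £193.89 = £17,256,210.00.
Margin of safety = (£17,256,210.00 − £7,941,994.56) ÷ £17,256,210.00 = 54.0%.

54.0%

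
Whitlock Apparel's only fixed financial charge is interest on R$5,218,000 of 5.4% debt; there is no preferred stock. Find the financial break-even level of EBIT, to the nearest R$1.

Annual interest = 5.4% × R$5,218,000 = R$281,772.00.
With no preferred dividends, EPS = 0 when EBIT exactly covers interest, so the financial break-even EBIT is R$281,772.00.

R$281,772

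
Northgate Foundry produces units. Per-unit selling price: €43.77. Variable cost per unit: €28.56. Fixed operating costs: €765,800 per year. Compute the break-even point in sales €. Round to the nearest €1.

€2,203,752

CM per unit = €43.77 − €28.56 = €15.21; CM ratio = €15.21 / €43.77 = 0.3475.
Break-even sales = FC ÷ CM ratio = €765,800 × €43.77 / €15.21 = €2,203,752.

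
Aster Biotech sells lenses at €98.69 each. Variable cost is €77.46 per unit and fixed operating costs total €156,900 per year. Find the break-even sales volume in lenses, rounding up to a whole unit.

Each unit contributes €98.69 − €77.46 = €21.23.
Break-even Q = €156,900 / €21.23 = 7,390.49 → 7,391 lenses.

7,391 lenses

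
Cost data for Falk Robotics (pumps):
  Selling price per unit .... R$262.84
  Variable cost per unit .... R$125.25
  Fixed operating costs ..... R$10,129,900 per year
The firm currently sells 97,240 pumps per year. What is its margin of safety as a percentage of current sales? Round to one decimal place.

24.3%

Each unit contributes R$262.84 − R$125.25 = R$137.59. Break-even units = R$10,129,900 ÷ R$137.59 = 73,623.81; break-even revenue = 73,623.81 × R$262.84 = R$19,351,282.19.
Actual sales revenue = 97,240 × R$262.84 = R$25,558,561.60.
Margin of safety = (R$25,558,561.60 − R$19,351,282.19) ÷ R$25,558,561.60 = 24.3%.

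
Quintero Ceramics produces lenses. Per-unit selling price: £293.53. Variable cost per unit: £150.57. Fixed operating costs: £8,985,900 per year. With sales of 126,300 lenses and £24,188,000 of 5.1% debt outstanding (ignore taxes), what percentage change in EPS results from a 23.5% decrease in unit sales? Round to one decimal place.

-54.1%

At 126,300 units, contribution = 126,300 × £142.96 = £18,055,848.00.
Operating income = contribution − fixed costs = £18,055,848.00 − £8,985,900 = £9,069,948.00.
After interest of £1,233,588.00, pre-tax earnings = £7,836,360.00.
DCL = total CM / (EBIT − I) = £18,055,848.00 / £7,836,360.00 = 2.3041.
%ΔEPS = DCL × %ΔSales = 2.3041 × -23.5% = -54.1%.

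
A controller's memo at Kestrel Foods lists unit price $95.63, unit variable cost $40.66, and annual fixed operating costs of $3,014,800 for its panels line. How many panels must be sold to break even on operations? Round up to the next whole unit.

Unit CM = price − variable cost = $95.63 − $40.66 = $54.97.
Break-even volume = fixed costs ÷ CM per unit = $3,014,800 ÷ $54.97 = 54,844.46, so 54,845 panels.

54,845 panels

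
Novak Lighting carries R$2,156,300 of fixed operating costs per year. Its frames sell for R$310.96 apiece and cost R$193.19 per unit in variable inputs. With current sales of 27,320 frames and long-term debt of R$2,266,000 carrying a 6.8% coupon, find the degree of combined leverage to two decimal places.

Total contribution margin = 27,320 × R$117.77 = R$3,217,476.40.
EBIT = R$3,217,476.40 − R$2,156,300 = R$1,061,176.40. Interest = R$154,088.00, so EBIT − I = R$907,088.40.
DCL = contribution ÷ (EBIT − I) = R$3,217,476.40 ÷ R$907,088.40 = 3.5470.

3.55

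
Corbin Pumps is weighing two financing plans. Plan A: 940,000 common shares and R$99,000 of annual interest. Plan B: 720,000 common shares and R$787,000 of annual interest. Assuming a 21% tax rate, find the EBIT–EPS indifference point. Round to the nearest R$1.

R$3,038,636

Set EPS_A = EPS_B: (EBIT − R$99,000)(1 − 0.21) ÷ 940,000 = (EBIT − R$787,000)(1 − 0.21) ÷ 720,000.
The (1 − t) factor cancels: (EBIT − 99,000) × 720,000 = (EBIT − 787,000) × 940,000.
Solving, EBIT = (787,000·940,000 − 99,000·720,000) / (940,000 − 720,000) = 668,500,000,000 / 220,000 = 3,038,636.36.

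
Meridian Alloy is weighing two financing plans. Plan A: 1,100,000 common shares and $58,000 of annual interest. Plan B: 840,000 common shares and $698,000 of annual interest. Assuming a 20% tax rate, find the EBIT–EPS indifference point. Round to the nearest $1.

$2,765,692

At indifference, (EBIT − 58,000)(1 − t)/1,100,000 = (EBIT − 698,000)(1 − t)/840,000.
Cancelling (1 − t) and cross-multiplying: 840,000·(EBIT − 58,000) = 1,100,000·(EBIT − 698,000).
Solving, EBIT = (698,000·1,100,000 − 58,000·840,000) / (1,100,000 − 840,000) = 719,080,000,000 / 260,000 = 2,765,692.31.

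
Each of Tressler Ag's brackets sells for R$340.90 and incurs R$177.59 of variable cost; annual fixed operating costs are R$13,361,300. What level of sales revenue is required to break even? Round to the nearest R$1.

CM per unit = R$340.90 − R$177.59 = R$163.31; CM ratio = R$163.31 / R$340.90 = 0.4791.
Break-even revenue = fixed costs × price ÷ CM = R$13,361,300 × R$340.90 ÷ R$163.31 = R$27,890,926.

R$27,890,926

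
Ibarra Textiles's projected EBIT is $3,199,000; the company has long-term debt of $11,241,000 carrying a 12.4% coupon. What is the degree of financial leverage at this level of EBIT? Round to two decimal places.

Annual interest charges come to $1,393,884.00.
DFL = EBIT ÷ (EBIT − I) = $3,199,000 ÷ ($3,199,000 − $1,393,884.00) = $3,199,000 ÷ $1,805,116.00 = 1.7722.

1.77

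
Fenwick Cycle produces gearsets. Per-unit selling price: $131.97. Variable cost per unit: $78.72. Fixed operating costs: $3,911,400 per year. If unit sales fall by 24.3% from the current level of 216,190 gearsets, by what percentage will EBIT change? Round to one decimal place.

Total contribution margin = 216,190 × $53.25 = $11,512,117.50.
Subtracting fixed costs: EBIT = $11,512,117.50 − $3,911,400 = $7,600,717.50.
So DOL = total CM / EBIT = $11,512,117.50 / $7,600,717.50 = 1.5146.
Operating income changes by 1.5146 × -24.3% = -36.8%.

-36.8%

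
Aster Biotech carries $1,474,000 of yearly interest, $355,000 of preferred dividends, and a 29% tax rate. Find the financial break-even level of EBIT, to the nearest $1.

$1,974,000

Preferred dividends are paid after tax, so their pre-tax equivalent is $355,000 ÷ (1 − 0.29) = $500,000.00.
Financial break-even EBIT = interest + D_p ÷ (1 − t) = $1,474,000 + $500,000.00 = $1,974,000.00.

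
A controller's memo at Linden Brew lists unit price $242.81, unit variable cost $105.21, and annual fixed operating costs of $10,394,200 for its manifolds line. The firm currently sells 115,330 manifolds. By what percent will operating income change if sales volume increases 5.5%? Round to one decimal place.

+15.9%

Total contribution margin = 115,330 × $137.60 = $15,869,408.00.
Subtracting fixed costs: EBIT = $15,869,408.00 − $10,394,200 = $5,475,208.00.
Degree of operating leverage = $15,869,408.00 / $5,475,208.00 = 2.8984.
Operating income changes by 2.8984 × +5.5% = +15.9%.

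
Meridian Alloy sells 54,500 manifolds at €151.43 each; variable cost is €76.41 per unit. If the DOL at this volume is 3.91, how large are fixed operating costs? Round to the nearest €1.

At 54,500 units, contribution = 54,500 × €75.02 = €4,088,590.00.
Since DOL = CM ÷ EBIT, EBIT = €4,088,590.00 ÷ 3.91 = €1,045,675.19.
And FC = contribution − EBIT = €4,088,590.00 − €1,045,675.19 = €3,042,915.

€3,042,915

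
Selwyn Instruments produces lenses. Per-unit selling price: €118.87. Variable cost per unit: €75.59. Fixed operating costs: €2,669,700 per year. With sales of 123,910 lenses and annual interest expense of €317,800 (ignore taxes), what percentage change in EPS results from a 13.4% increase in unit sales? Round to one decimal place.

Total contribution margin = 123,910 × €43.28 = €5,362,824.80.
EBIT = €5,362,824.80 − €2,669,700 = €2,693,124.80.
Interest = €317,800.00, so EBIT − I = €2,375,324.80.
Degree of combined leverage = contribution ÷ (EBIT − I) = €5,362,824.80 ÷ €2,375,324.80 = 2.2577.
%ΔEPS = DCL × %ΔSales = 2.2577 × +13.4% = +30.3%.

+30.3%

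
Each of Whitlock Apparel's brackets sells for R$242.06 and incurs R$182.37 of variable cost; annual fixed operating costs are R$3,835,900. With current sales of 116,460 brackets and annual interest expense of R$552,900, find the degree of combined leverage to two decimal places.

Total contribution margin = 116,460 × R$59.69 = R$6,951,497.40.
EBIT = R$6,951,497.40 − R$3,835,900 = R$3,115,597.40. Interest = R$552,900.00, so EBIT − I = R$2,562,697.40.
Degree of total leverage = total CM / (EBIT − interest) = R$6,951,497.40 / R$2,562,697.40 = 2.7126.

2.71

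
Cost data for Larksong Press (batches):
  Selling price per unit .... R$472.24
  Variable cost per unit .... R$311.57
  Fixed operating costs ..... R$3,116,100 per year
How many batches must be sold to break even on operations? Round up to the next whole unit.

19,395 batches

Contribution margin per unit = R$472.24 − R$311.57 = R$160.67.
Break-even volume = fixed costs ÷ CM per unit = R$3,116,100 ÷ R$160.67 = 19,394.41, so 19,395 batches.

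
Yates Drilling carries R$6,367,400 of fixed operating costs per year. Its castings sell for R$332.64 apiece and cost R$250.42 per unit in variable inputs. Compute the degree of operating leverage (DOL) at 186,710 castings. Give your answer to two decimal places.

1.71

Total contribution margin = 186,710 × R$82.22 = R$15,351,296.20.
Operating income = contribution − fixed costs = R$15,351,296.20 − R$6,367,400 = R$8,983,896.20.
Degree of operating leverage = R$15,351,296.20 / R$8,983,896.20 = 1.7088.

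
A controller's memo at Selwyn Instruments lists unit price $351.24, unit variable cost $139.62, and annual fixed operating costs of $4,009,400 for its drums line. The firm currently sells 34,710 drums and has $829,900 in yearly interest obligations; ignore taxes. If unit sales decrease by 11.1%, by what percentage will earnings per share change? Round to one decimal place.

At 34,710 units, contribution = 34,710 × $211.62 = $7,345,330.20.
Operating income = contribution − fixed costs = $7,345,330.20 − $4,009,400 = $3,335,930.20.
After interest of $829,900.00, pre-tax earnings = $2,506,030.20.
Degree of combined leverage = contribution ÷ (EBIT − I) = $7,345,330.20 ÷ $2,506,030.20 = 2.9311.
%ΔEPS = DCL × %ΔSales = 2.9311 × -11.1% = -32.5%.

-32.5%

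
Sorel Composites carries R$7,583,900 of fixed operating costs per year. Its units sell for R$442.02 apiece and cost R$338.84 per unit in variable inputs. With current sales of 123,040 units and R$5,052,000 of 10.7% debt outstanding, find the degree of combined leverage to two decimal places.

At 123,040 units, contribution = 123,040 × R$103.18 = R$12,695,267.20.
Subtracting fixed costs: EBIT = R$12,695,267.20 − R$7,583,900 = R$5,111,367.20. Interest = R$540,564.00, so EBIT − I = R$4,570,803.20.
DCL = contribution ÷ (EBIT − I) = R$12,695,267.20 ÷ R$4,570,803.20 = 2.7775.

2.78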